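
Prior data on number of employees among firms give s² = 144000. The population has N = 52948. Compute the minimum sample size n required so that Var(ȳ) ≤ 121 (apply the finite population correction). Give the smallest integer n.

Without fpc, n₀ = s²/D = 144000/121 = 1190.0826.
With fpc, (1 − n/N)·s²/n ≤ D requires n ≥ n₀/(1 + n₀/N) = 1190.0826/(1 + 1190.0826/52948) = 1163.9218.
Rounding up, n = 1164.

1164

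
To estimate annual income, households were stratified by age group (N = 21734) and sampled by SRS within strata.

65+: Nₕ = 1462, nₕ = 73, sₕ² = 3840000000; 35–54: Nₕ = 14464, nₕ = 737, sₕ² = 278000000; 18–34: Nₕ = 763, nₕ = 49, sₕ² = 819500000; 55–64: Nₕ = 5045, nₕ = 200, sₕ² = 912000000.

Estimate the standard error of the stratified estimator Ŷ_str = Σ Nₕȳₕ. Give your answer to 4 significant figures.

1.739 × 10^7

Var(Ŷ_str) = Σₕ Nₕ²(1 − fₕ)sₕ²/nₕ.
65+: 1462²·(1 − 73/1462)·3840000000/73 = 1.0682133 × 10^14.
35–54: 14464²·(1 − 737/14464)·278000000/737 = 7.4893022 × 10^13.
18–34: 763²·(1 − 49/763)·819500000/49 = 9.111201 × 10^12.
55–64: 5045²·(1 − 200/5045)·912000000/200 = 1.1146019 × 10^14.
Sum = 3.0228574 × 10^14.
SE = √(3.0228574 × 10^14) = 1.739 × 10^7.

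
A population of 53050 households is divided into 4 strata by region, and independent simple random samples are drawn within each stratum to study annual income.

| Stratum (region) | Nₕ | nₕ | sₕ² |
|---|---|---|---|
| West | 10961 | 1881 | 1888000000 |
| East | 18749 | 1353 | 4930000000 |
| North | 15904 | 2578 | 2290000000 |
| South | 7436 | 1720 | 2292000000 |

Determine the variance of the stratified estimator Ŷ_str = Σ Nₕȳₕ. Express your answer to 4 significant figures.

Var(Ŷ_str) = Σₕ Nₕ²(1 − fₕ)sₕ²/nₕ.
West: 10961²·(1 − 1881/10961)·1888000000/1881 = 9.9896258 × 10^13.
East: 18749²·(1 − 1353/18749)·4930000000/1353 = 1.1884383 × 10^15.
North: 15904²·(1 − 2578/15904)·2290000000/2578 = 1.882603 × 10^14.
South: 7436²·(1 − 1720/7436)·2292000000/1720 = 5.6639286 × 10^13.
Sum = 1.5332341 × 10^15.

1.533 × 10^15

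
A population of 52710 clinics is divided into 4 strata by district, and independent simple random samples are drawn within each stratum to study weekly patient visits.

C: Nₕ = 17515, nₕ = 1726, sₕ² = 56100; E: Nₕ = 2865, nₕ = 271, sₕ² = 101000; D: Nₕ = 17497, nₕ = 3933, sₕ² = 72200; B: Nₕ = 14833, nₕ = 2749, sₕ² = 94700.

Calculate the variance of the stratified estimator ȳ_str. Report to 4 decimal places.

Var(ȳ_str) = Σₕ Wₕ²(1 − fₕ)sₕ²/nₕ with Wₕ = Nₕ/N, N = 52710.
C: Wₕ = 0.33228989; term = 0.33228989²·(1 − 0.09854411)·56100/1726 = 3.2351975.
E: Wₕ = 0.05435401; term = 0.05435401²·(1 − 0.09458988)·101000/271 = 0.99692078.
D: Wₕ = 0.33194840; term = 0.33194840²·(1 − 0.22478139)·72200/3933 = 1.5681175.
B: Wₕ = 0.28140770; term = 0.28140770²·(1 − 0.18533001)·94700/2749 = 2.2224342.
Sum = 8.02267.

8.0227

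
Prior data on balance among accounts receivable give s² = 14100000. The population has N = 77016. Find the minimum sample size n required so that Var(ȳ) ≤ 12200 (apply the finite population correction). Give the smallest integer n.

Without fpc, n₀ = s²/D = 14100000/12200 = 1155.7377.
With fpc, (1 − n/N)·s²/n ≤ D requires n ≥ n₀/(1 + n₀/N) = 1155.7377/(1 + 1155.7377/77016) = 1138.6506.
Rounding up, n = 1139.

1139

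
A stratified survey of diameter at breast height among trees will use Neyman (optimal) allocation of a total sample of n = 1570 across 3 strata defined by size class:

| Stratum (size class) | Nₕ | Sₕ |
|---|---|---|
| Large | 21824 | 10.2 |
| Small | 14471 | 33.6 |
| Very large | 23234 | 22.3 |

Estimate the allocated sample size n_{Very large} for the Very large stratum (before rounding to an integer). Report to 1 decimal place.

663.0

Neyman allocation: nₕ = n·NₕSₕ / Σⱼ NⱼSⱼ.
Σ NⱼSⱼ = 21824·10.2 + 14471·33.6 + 23234·22.3 = 1.2269486 × 10^6.
n_{Very large} = 1570·23234·22.3 / (1.2269486 × 10^6) = 663.0.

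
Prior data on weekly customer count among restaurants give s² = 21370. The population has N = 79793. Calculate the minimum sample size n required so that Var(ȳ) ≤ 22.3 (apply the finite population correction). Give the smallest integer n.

947

Without fpc, n₀ = s²/D = 21370/22.3 = 958.2960.
With fpc, (1 − n/N)·s²/n ≤ D requires n ≥ n₀/(1 + n₀/N) = 958.2960/(1 + 958.2960/79793) = 946.9237.
Rounding up, n = 947.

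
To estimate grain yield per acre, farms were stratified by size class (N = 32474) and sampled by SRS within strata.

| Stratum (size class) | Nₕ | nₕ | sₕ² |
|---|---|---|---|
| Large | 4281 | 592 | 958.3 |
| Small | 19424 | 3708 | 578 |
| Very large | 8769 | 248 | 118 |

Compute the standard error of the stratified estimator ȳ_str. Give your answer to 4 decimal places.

Var(ȳ_str) = Σₕ Wₕ²(1 − fₕ)sₕ²/nₕ with Wₕ = Nₕ/N, N = 32474.
Large: Wₕ = 0.13182854; term = 0.13182854²·(1 − 0.13828545)·958.3/592 = 0.024241645.
Small: Wₕ = 0.59814005; term = 0.59814005²·(1 − 0.19089786)·578/3708 = 0.045122924.
Very large: Wₕ = 0.27003141; term = 0.27003141²·(1 − 0.02828145)·118/248 = 0.033713154.
Sum = 0.10307772.
SE = √(0.10307772) = 0.3211.

0.3211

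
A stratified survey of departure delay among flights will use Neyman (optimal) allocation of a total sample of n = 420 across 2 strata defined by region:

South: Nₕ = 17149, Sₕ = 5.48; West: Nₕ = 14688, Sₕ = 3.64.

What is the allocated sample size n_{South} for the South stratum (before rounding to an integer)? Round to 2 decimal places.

267.70

Neyman allocation: nₕ = n·NₕSₕ / Σⱼ NⱼSⱼ.
Σ NⱼSⱼ = 17149·5.48 + 14688·3.64 = 147440.84.
n_{South} = 420·17149·5.48 / 147440.84 = 267.70.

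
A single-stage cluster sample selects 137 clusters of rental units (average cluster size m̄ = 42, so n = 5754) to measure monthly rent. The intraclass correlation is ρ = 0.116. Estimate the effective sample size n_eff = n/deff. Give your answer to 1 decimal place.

999.7

deff = 1 + (42 − 1)·0.116 = 1 + 4.756 = 5.756.
n_eff = 5754 / 5.756 = 999.7.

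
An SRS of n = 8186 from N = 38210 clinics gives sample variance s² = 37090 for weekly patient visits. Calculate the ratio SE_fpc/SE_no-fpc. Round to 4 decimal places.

f = n/N = 8186/38210 = 0.21423711.
SE_no-fpc = √(s²/n) = 2.1285926; SE_fpc = √((1−f)s²/n) = 1.886854.
Ratio = √(1−f) = 0.88643268.

0.8864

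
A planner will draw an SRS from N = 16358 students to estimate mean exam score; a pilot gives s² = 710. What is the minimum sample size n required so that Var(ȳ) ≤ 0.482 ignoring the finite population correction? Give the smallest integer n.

Without fpc, n₀ = s²/D = 710/0.482 = 1473.0290.
Rounding up, n = 1474.

1474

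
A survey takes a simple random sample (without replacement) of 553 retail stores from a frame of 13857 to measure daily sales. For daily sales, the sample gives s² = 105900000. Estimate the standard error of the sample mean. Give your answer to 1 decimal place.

428.8

Under SRS without replacement, Var(ȳ) = (1 − f)·s²/n with f = n/N = 553/13857 = 0.03990763.
Var(ȳ) = (1 − 0.03990763)·105900000/553 = 0.96009237·191500.9 = 183858.56.
SE(ȳ) = √(183858.56) = 428.8.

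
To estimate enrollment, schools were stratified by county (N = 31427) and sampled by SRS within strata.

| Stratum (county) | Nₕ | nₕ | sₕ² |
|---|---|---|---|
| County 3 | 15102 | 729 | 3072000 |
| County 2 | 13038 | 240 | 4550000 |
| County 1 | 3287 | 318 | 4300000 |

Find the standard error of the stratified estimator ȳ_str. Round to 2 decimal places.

65.29

Var(ȳ_str) = Σₕ Wₕ²(1 − fₕ)sₕ²/nₕ with Wₕ = Nₕ/N, N = 31427.
County 3: Wₕ = 0.48054221; term = 0.48054221²·(1 − 0.04827175)·3072000/729 = 926.12525.
County 2: Wₕ = 0.41486620; term = 0.41486620²·(1 − 0.01840773)·4550000/240 = 3202.9296.
County 1: Wₕ = 0.10459159; term = 0.10459159²·(1 − 0.09674475)·4300000/318 = 133.61198.
Sum = 4262.6668.
SE = √(4262.6668) = 65.29.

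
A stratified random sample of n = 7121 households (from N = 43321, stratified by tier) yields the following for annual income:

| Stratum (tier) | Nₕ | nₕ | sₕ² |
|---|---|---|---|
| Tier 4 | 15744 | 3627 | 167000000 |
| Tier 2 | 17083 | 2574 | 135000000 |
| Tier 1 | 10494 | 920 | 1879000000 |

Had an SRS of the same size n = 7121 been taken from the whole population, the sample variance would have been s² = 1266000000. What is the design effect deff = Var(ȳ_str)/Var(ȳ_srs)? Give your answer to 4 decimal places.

0.8141

Var(ȳ_str) = Σ Wₕ²(1−fₕ)sₕ²/nₕ with Wₕ = Nₕ/43321:
  Tier 4: (15744/43321)²·(1−3627/15744)·167000000/3627 = 4680.3912
  Tier 2: (17083/43321)²·(1−2574/17083)·135000000/2574 = 6926.7562
  Tier 1: (10494/43321)²·(1−920/10494)·1879000000/920 = 109339.35
  → Var(ȳ_str) = 120946.5.
Var(ȳ_srs) = (1 − 7121/43321)·1266000000/7121 = 148560.32.
deff = 120946.5 / 148560.32 = 0.8141.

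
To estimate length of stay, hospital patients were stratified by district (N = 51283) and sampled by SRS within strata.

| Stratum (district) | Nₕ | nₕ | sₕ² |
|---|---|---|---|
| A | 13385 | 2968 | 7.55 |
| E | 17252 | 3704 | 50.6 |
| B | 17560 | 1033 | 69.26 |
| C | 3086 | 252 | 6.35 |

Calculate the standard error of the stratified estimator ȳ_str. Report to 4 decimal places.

Var(ȳ_str) = Σₕ Wₕ²(1 − fₕ)sₕ²/nₕ with Wₕ = Nₕ/N, N = 51283.
A: Wₕ = 0.26100267; term = 0.26100267²·(1 − 0.22174075)·7.55/2968 = 1.3486438 × 10^-4.
E: Wₕ = 0.33640778; term = 0.33640778²·(1 − 0.21469974)·50.6/3704 = 0.0012140801.
B: Wₕ = 0.34241367; term = 0.34241367²·(1 − 0.05882688)·69.26/1033 = 0.0073986734.
C: Wₕ = 0.06017589; term = 0.06017589²·(1 − 0.08165911)·6.35/252 = 8.3795772 × 10^-5.
Sum = 0.0088314137.
SE = √(0.0088314137) = 0.0940.

0.0940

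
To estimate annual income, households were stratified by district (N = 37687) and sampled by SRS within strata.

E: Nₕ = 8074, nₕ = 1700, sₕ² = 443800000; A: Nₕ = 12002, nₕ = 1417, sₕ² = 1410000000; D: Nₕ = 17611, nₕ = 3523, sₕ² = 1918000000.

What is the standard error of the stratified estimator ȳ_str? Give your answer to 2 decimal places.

439.96

Var(ȳ_str) = Σₕ Wₕ²(1 − fₕ)sₕ²/nₕ with Wₕ = Nₕ/N, N = 37687.
E: Wₕ = 0.21423833; term = 0.21423833²·(1 − 0.21055239)·443800000/1700 = 9459.2357.
A: Wₕ = 0.31846525; term = 0.31846525²·(1 − 0.11806366)·1410000000/1417 = 89004.223.
D: Wₕ = 0.46729642; term = 0.46729642²·(1 − 0.20004543)·1918000000/3523 = 95101.241.
Sum = 193564.7.
SE = √(193564.7) = 439.96.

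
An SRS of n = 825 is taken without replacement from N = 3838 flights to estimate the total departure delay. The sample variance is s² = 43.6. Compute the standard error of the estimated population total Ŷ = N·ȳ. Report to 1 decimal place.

Var(Ŷ) = N²·Var(ȳ) = N²·(1 − n/N)·s²/n.
f = 825/3838 = 0.21495571; Var(ȳ) = 0.78504429·43.6/825 = 0.041488401.
Var(Ŷ) = 3838² · 0.041488401 = 611134.27.
SE(Ŷ) = √(611134.27) = 781.8.

781.8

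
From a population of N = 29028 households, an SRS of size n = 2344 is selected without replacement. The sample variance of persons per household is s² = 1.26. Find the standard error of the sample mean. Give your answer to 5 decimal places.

Under SRS without replacement, Var(ȳ) = (1 − f)·s²/n with f = n/N = 2344/29028 = 0.08074962.
Var(ȳ) = (1 − 0.08074962)·1.26/2344 = 0.91925038·5.3754266 × 10^-4 = 4.941363 × 10^-4.
SE(ȳ) = √(4.941363 × 10^-4) = 0.02223.

0.02223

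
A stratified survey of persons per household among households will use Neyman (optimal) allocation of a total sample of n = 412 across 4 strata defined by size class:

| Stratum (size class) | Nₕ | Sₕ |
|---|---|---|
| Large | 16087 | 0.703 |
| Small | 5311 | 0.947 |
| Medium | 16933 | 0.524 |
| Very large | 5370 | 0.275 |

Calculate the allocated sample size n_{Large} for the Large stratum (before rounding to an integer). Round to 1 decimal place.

174.6

Neyman allocation: nₕ = n·NₕSₕ / Σⱼ NⱼSⱼ.
Σ NⱼSⱼ = 16087·0.703 + 5311·0.947 + 16933·0.524 + 5370·0.275 = 26688.32.
n_{Large} = 412·16087·0.703 / 26688.32 = 174.6.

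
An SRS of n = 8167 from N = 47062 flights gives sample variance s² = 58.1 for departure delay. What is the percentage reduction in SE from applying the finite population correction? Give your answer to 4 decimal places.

f = n/N = 8167/47062 = 0.17353704.
SE_no-fpc = √(s²/n) = 0.084344504; SE_fpc = √((1−f)s²/n) = 0.076677596.
Ratio = √(1−f) = 0.90910008. Reduction = 100·(1 − 0.90910008) = 9.0900%.

9.0900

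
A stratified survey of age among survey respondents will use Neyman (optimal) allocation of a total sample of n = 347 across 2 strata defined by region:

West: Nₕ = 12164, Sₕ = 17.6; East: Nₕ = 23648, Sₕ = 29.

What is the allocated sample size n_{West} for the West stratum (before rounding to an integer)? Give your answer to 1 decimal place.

Neyman allocation: nₕ = n·NₕSₕ / Σⱼ NⱼSⱼ.
Σ NⱼSⱼ = 12164·17.6 + 23648·29 = 899878.4.
n_{West} = 347·12164·17.6 / 899878.4 = 82.6.

82.6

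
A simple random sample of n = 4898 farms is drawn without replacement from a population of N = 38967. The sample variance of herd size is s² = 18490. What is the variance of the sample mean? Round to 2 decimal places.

3.30

Under SRS without replacement, Var(ȳ) = (1 − f)·s²/n with f = n/N = 4898/38967 = 0.12569610.
Var(ȳ) = (1 − 0.12569610)·18490/4898 = 0.87430390·3.7750102 = 3.3005061.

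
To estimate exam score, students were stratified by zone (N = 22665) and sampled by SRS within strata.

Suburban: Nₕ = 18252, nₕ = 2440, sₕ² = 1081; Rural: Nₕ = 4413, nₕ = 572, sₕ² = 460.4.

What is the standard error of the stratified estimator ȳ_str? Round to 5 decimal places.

0.52484

Var(ȳ_str) = Σₕ Wₕ²(1 − fₕ)sₕ²/nₕ with Wₕ = Nₕ/N, N = 22665.
Suburban: Wₕ = 0.80529451; term = 0.80529451²·(1 − 0.13368398)·1081/2440 = 0.24889816.
Rural: Wₕ = 0.19470549; term = 0.19470549²·(1 − 0.12961704)·460.4/572 = 0.026558655.
Sum = 0.27545682.
SE = √(0.27545682) = 0.52484.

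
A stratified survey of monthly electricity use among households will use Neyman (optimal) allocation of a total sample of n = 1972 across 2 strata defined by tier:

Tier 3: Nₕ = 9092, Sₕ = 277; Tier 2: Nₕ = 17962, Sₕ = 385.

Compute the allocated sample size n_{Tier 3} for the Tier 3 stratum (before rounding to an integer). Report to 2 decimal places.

526.45

Neyman allocation: nₕ = n·NₕSₕ / Σⱼ NⱼSⱼ.
Σ NⱼSⱼ = 9092·277 + 17962·385 = 9.433854 × 10^6.
n_{Tier 3} = 1972·9092·277 / (9.433854 × 10^6) = 526.45.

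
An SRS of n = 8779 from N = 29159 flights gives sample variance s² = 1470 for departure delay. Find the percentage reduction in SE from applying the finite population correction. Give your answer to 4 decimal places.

f = n/N = 8779/29159 = 0.30107343.
SE_no-fpc = √(s²/n) = 0.40920049; SE_fpc = √((1−f)s²/n) = 0.34209909.
Ratio = √(1−f) = 0.83601829. Reduction = 100·(1 − 0.83601829) = 16.3982%.

16.3982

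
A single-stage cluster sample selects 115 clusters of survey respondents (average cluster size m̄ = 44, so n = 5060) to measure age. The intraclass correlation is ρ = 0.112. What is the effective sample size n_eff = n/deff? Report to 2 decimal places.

deff = 1 + (44 − 1)·0.112 = 1 + 4.816 = 5.816.
n_eff = 5060 / 5.816 = 870.01.

870.01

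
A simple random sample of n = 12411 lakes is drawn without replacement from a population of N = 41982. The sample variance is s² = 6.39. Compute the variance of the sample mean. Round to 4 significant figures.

3.627 × 10^-4

Under SRS without replacement, Var(ȳ) = (1 − f)·s²/n with f = n/N = 12411/41982 = 0.29562670.
Var(ȳ) = (1 − 0.29562670)·6.39/12411 = 0.70437330·5.1486584 × 10^-4 = 3.6265776 × 10^-4.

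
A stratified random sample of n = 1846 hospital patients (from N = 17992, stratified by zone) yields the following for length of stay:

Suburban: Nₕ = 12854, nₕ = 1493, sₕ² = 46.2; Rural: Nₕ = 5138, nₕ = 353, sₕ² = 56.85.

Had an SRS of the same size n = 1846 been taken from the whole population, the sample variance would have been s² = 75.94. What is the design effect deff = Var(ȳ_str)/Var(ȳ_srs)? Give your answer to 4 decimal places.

0.7095

Var(ȳ_str) = Σ Wₕ²(1−fₕ)sₕ²/nₕ with Wₕ = Nₕ/17992:
  Suburban: (12854/17992)²·(1−1493/12854)·46.2/1493 = 0.013959766
  Rural: (5138/17992)²·(1−353/5138)·56.85/353 = 0.012231309
  → Var(ȳ_str) = 0.026191075.
Var(ȳ_srs) = (1 − 1846/17992)·75.94/1846 = 0.03691683.
deff = 0.026191075 / 0.03691683 = 0.7095.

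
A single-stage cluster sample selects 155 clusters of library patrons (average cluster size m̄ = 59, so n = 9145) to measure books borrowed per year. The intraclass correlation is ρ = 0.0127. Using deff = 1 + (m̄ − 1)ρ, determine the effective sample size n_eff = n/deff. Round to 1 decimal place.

5266.0

deff = 1 + (59 − 1)·0.0127 = 1 + 0.7366 = 1.7366.
n_eff = 9145 / 1.7366 = 5266.0.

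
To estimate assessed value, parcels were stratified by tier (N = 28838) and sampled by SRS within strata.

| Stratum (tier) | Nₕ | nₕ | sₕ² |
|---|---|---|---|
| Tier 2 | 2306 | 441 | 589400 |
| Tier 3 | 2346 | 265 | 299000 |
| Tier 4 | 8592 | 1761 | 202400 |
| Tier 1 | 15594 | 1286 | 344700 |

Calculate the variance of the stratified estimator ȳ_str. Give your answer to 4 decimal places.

Var(ȳ_str) = Σₕ Wₕ²(1 − fₕ)sₕ²/nₕ with Wₕ = Nₕ/N, N = 28838.
Tier 2: Wₕ = 0.07996394; term = 0.07996394²·(1 − 0.19124024)·589400/441 = 6.9116129.
Tier 3: Wₕ = 0.08135100; term = 0.08135100²·(1 − 0.11295823)·299000/265 = 6.6236157.
Tier 4: Wₕ = 0.29794022; term = 0.29794022²·(1 − 0.20495810)·202400/1761 = 8.1114675.
Tier 1: Wₕ = 0.54074485; term = 0.54074485²·(1 − 0.08246762)·344700/1286 = 71.91285.
Sum = 93.559546.

93.5595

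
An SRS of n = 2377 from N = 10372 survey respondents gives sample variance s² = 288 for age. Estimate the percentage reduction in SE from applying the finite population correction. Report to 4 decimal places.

12.2033

f = n/N = 2377/10372 = 0.22917470.
SE_no-fpc = √(s²/n) = 0.34808207; SE_fpc = √((1−f)s²/n) = 0.30560442.
Ratio = √(1−f) = 0.87796657. Reduction = 100·(1 − 0.87796657) = 12.2033%.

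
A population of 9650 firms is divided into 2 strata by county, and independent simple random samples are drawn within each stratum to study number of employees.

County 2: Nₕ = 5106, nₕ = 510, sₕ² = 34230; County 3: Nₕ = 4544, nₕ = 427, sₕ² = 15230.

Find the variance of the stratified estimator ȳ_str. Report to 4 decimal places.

24.0792

Var(ȳ_str) = Σₕ Wₕ²(1 − fₕ)sₕ²/nₕ with Wₕ = Nₕ/N, N = 9650.
County 2: Wₕ = 0.52911917; term = 0.52911917²·(1 − 0.09988249)·34230/510 = 16.913868.
County 3: Wₕ = 0.47088083; term = 0.47088083²·(1 − 0.09397007)·15230/427 = 7.1653365.
Sum = 24.079205.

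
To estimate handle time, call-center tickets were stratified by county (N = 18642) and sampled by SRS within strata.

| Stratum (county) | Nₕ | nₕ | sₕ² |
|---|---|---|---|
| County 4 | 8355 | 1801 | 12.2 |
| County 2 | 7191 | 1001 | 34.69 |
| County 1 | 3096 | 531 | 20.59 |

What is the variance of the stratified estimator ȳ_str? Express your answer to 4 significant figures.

Var(ȳ_str) = Σₕ Wₕ²(1 − fₕ)sₕ²/nₕ with Wₕ = Nₕ/N, N = 18642.
County 4: Wₕ = 0.44818153; term = 0.44818153²·(1 − 0.21555955)·12.2/1801 = 0.0010673676.
County 2: Wₕ = 0.38574187; term = 0.38574187²·(1 − 0.13920178)·34.69/1001 = 0.0044387957.
County 1: Wₕ = 0.16607660; term = 0.16607660²·(1 − 0.17151163)·20.59/531 = 8.860641 × 10^-4.
Sum = 0.0063922274.

0.006392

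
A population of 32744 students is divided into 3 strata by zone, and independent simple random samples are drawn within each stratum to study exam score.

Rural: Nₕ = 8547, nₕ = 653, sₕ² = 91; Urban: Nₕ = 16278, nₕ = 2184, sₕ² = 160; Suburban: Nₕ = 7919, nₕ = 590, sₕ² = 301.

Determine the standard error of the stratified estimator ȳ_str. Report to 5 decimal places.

0.22817

Var(ȳ_str) = Σₕ Wₕ²(1 − fₕ)sₕ²/nₕ with Wₕ = Nₕ/N, N = 32744.
Rural: Wₕ = 0.26102492; term = 0.26102492²·(1 − 0.07640108)·91/653 = 0.008769515.
Urban: Wₕ = 0.49712925; term = 0.49712925²·(1 − 0.13416882)·160/2184 = 0.015676142.
Suburban: Wₕ = 0.24184583; term = 0.24184583²·(1 − 0.07450436)·301/590 = 0.027616338.
Sum = 0.052061995.
SE = √(0.052061995) = 0.22817.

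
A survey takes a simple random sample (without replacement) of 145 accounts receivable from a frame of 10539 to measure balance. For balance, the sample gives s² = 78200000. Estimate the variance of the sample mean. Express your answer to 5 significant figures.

Under SRS without replacement, Var(ȳ) = (1 − f)·s²/n with f = n/N = 145/10539 = 0.01375842.
Var(ȳ) = (1 − 0.01375842)·78200000/145 = 0.98624158·539310.34 = 531890.29.

531890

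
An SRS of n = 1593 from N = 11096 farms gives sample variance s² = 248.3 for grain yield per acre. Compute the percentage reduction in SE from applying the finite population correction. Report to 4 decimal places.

7.4562

f = n/N = 1593/11096 = 0.14356525.
SE_no-fpc = √(s²/n) = 0.39480303; SE_fpc = √((1−f)s²/n) = 0.36536556.
Ratio = √(1−f) = 0.92543760. Reduction = 100·(1 − 0.92543760) = 7.4562%.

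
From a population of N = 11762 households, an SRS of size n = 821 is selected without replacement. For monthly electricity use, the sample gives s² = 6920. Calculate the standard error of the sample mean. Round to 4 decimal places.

2.8001

Under SRS without replacement, Var(ȳ) = (1 − f)·s²/n with f = n/N = 821/11762 = 0.06980105.
Var(ȳ) = (1 − 0.06980105)·6920/821 = 0.93019895·8.4287454 = 7.8404101.
SE(ȳ) = √(7.8404101) = 2.8001.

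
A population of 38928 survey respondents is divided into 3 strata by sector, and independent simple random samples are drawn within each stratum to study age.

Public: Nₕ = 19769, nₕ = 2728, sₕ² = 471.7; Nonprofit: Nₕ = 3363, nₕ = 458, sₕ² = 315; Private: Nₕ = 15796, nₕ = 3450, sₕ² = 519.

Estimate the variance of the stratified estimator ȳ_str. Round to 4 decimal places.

0.0622

Var(ȳ_str) = Σₕ Wₕ²(1 − fₕ)sₕ²/nₕ with Wₕ = Nₕ/N, N = 38928.
Public: Wₕ = 0.50783498; term = 0.50783498²·(1 − 0.13799383)·471.7/2728 = 0.038439445.
Nonprofit: Wₕ = 0.08639026; term = 0.08639026²·(1 − 0.13618793)·315/458 = 0.0044339817.
Private: Wₕ = 0.40577476; term = 0.40577476²·(1 − 0.21840972)·519/3450 = 0.019359649.
Sum = 0.062233076.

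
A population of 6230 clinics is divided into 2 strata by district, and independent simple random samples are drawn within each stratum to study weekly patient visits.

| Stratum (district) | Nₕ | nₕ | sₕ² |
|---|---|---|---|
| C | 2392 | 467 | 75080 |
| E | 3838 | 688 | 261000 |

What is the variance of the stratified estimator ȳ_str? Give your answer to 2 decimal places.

137.24

Var(ȳ_str) = Σₕ Wₕ²(1 − fₕ)sₕ²/nₕ with Wₕ = Nₕ/N, N = 6230.
C: Wₕ = 0.38394864; term = 0.38394864²·(1 − 0.19523411)·75080/467 = 19.073184.
E: Wₕ = 0.61605136; term = 0.61605136²·(1 − 0.17926003)·261000/688 = 118.16572.
Sum = 137.2389.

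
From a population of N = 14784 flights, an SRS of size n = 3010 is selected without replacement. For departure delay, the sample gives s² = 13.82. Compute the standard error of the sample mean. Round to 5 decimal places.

Under SRS without replacement, Var(ȳ) = (1 − f)·s²/n with f = n/N = 3010/14784 = 0.20359848.
Var(ȳ) = (1 − 0.20359848)·13.82/3010 = 0.79640152·0.0045913621 = 0.0036565678.
SE(ȳ) = √(0.0036565678) = 0.06047.

0.06047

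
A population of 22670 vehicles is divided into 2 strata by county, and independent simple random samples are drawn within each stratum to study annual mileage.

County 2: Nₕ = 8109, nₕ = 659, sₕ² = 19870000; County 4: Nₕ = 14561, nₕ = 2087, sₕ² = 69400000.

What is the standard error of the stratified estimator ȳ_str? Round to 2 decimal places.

Var(ȳ_str) = Σₕ Wₕ²(1 − fₕ)sₕ²/nₕ with Wₕ = Nₕ/N, N = 22670.
County 2: Wₕ = 0.35769740; term = 0.35769740²·(1 − 0.08126773)·19870000/659 = 3544.3205.
County 4: Wₕ = 0.64230260; term = 0.64230260²·(1 − 0.14332807)·69400000/2087 = 11752.518.
Sum = 15296.839.
SE = √(15296.839) = 123.68.

123.68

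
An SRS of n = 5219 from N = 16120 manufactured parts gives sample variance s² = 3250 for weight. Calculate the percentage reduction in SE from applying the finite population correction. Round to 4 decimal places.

17.7661

f = n/N = 5219/16120 = 0.32375931.
SE_no-fpc = √(s²/n) = 0.78912905; SE_fpc = √((1−f)s²/n) = 0.64893124.
Ratio = √(1−f) = 0.82233855. Reduction = 100·(1 − 0.82233855) = 17.7661%.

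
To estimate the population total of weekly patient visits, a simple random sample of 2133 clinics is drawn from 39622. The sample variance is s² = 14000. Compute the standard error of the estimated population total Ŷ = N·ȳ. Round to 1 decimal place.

Var(Ŷ) = N²·Var(ȳ) = N²·(1 − n/N)·s²/n.
f = 2133/39622 = 0.05383373; Var(ȳ) = 0.94616627·14000/2133 = 6.2101865.
Var(Ŷ) = 39622² · 6.2101865 = 9.7493897 × 10^9.
SE(Ŷ) = √(9.7493897 × 10^9) = 98739.0.

98739.0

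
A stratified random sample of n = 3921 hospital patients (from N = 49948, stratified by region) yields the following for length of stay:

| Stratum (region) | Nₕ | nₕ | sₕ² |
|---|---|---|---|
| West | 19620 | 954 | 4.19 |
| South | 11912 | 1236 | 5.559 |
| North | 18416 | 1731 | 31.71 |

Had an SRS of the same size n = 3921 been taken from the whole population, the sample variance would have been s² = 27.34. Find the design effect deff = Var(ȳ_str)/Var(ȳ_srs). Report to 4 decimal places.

0.4872

Var(ȳ_str) = Σ Wₕ²(1−fₕ)sₕ²/nₕ with Wₕ = Nₕ/49948:
  West: (19620/49948)²·(1−954/19620)·4.19/954 = 6.4473271 × 10^-4
  South: (11912/49948)²·(1−1236/11912)·5.559/1236 = 2.2926367 × 10^-4
  North: (18416/49948)²·(1−1731/18416)·31.71/1731 = 0.0022562358
  → Var(ȳ_str) = 0.0031302322.
Var(ȳ_srs) = (1 − 3921/49948)·27.34/3921 = 0.0064253418.
deff = 0.0031302322 / 0.0064253418 = 0.4872.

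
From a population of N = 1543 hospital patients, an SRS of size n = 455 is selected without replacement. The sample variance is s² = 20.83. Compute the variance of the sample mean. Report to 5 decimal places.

Under SRS without replacement, Var(ȳ) = (1 − f)·s²/n with f = n/N = 455/1543 = 0.29488010.
Var(ȳ) = (1 − 0.29488010)·20.83/455 = 0.70511990·0.04578022 = 0.032280544.

0.03228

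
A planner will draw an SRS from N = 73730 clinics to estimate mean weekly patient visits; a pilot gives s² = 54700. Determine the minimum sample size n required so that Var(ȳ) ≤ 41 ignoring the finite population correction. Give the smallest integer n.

Without fpc, n₀ = s²/D = 54700/41 = 1334.1463.
Rounding up, n = 1335.

1335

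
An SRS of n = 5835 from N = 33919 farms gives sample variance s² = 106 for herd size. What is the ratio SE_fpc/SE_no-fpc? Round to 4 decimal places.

0.9099

f = n/N = 5835/33919 = 0.17202748.
SE_no-fpc = √(s²/n) = 0.13478219; SE_fpc = √((1−f)s²/n) = 0.12264235.
Ratio = √(1−f) = 0.90992995.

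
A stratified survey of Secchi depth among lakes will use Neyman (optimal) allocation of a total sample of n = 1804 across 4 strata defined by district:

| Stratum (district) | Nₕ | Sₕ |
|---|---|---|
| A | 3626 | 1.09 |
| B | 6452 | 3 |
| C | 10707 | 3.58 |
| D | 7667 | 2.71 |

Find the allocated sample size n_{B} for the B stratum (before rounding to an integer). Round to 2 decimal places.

Neyman allocation: nₕ = n·NₕSₕ / Σⱼ NⱼSⱼ.
Σ NⱼSⱼ = 3626·1.09 + 6452·3 + 10707·3.58 + 7667·2.71 = 82416.97.
n_{B} = 1804·6452·3 / 82416.97 = 423.68.

423.68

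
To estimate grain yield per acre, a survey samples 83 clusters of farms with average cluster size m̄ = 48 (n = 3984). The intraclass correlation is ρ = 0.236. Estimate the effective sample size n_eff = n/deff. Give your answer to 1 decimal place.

deff = 1 + (48 − 1)·0.236 = 1 + 11.092 = 12.092.
n_eff = 3984 / 12.092 = 329.5.

329.5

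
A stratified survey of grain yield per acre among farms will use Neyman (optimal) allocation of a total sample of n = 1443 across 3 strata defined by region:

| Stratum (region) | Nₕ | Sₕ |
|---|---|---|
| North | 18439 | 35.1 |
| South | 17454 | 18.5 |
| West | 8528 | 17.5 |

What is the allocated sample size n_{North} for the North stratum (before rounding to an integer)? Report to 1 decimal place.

Neyman allocation: nₕ = n·NₕSₕ / Σⱼ NⱼSⱼ.
Σ NⱼSⱼ = 18439·35.1 + 17454·18.5 + 8528·17.5 = 1.1193479 × 10^6.
n_{North} = 1443·18439·35.1 / (1.1193479 × 10^6) = 834.3.

834.3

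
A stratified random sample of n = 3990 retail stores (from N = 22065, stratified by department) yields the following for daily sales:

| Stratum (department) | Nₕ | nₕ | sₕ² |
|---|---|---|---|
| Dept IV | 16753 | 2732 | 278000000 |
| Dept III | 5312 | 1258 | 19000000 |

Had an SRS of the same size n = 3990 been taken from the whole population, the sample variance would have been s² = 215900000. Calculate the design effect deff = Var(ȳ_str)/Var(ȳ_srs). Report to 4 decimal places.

Var(ȳ_str) = Σ Wₕ²(1−fₕ)sₕ²/nₕ with Wₕ = Nₕ/22065:
  Dept IV: (16753/22065)²·(1−2732/16753)·278000000/2732 = 49093.932
  Dept III: (5312/22065)²·(1−1258/5312)·19000000/1258 = 668.04683
  → Var(ȳ_str) = 49761.979.
Var(ȳ_srs) = (1 − 3990/22065)·215900000/3990 = 44325.549.
deff = 49761.979 / 44325.549 = 1.1226.

1.1226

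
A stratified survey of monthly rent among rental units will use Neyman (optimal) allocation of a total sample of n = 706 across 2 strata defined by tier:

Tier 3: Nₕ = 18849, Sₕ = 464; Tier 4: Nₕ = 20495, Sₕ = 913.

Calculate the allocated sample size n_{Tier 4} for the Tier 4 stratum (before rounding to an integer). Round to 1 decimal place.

481.1

Neyman allocation: nₕ = n·NₕSₕ / Σⱼ NⱼSⱼ.
Σ NⱼSⱼ = 18849·464 + 20495·913 = 2.7457871 × 10^7.
n_{Tier 4} = 706·20495·913 / (2.7457871 × 10^7) = 481.1.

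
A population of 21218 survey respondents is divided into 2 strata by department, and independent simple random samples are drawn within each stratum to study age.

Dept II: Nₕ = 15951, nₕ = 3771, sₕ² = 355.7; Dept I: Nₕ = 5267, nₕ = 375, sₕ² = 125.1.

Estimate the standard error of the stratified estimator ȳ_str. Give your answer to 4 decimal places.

Var(ȳ_str) = Σₕ Wₕ²(1 − fₕ)sₕ²/nₕ with Wₕ = Nₕ/N, N = 21218.
Dept II: Wₕ = 0.75176737; term = 0.75176737²·(1 − 0.23641151)·355.7/3771 = 0.040705552.
Dept I: Wₕ = 0.24823263; term = 0.24823263²·(1 − 0.07119803)·125.1/375 = 0.019092681.
Sum = 0.059798233.
SE = √(0.059798233) = 0.2445.

0.2445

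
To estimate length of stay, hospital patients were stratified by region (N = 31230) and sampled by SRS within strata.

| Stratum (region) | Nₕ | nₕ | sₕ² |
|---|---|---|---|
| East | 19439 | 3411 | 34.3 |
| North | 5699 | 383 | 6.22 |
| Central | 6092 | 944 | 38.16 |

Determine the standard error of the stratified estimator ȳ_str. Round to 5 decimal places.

Var(ȳ_str) = Σₕ Wₕ²(1 − fₕ)sₕ²/nₕ with Wₕ = Nₕ/N, N = 31230.
East: Wₕ = 0.62244637; term = 0.62244637²·(1 − 0.17547199)·34.3/3411 = 0.0032123413.
North: Wₕ = 0.18248479; term = 0.18248479²·(1 − 0.06720477)·6.22/383 = 5.0446527 × 10^-4.
Central: Wₕ = 0.19506884; term = 0.19506884²·(1 − 0.15495732)·38.16/944 = 0.0012998428.
Sum = 0.0050166494.
SE = √(0.0050166494) = 0.07083.

0.07083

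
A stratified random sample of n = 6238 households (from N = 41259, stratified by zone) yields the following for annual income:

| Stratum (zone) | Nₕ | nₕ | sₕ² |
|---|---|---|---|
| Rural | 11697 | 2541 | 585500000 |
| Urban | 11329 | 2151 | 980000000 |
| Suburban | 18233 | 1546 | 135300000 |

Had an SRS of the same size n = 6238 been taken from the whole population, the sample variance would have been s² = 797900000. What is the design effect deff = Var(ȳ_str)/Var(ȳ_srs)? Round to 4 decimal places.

0.5339

Var(ȳ_str) = Σ Wₕ²(1−fₕ)sₕ²/nₕ with Wₕ = Nₕ/41259:
  Rural: (11697/41259)²·(1−2541/11697)·585500000/2541 = 14496.565
  Urban: (11329/41259)²·(1−2151/11329)·980000000/2151 = 27828.378
  Suburban: (18233/41259)²·(1−1546/18233)·135300000/1546 = 15641.821
  → Var(ȳ_str) = 57966.764.
Var(ȳ_srs) = (1 − 6238/41259)·797900000/6238 = 108570.78.
deff = 57966.764 / 108570.78 = 0.5339.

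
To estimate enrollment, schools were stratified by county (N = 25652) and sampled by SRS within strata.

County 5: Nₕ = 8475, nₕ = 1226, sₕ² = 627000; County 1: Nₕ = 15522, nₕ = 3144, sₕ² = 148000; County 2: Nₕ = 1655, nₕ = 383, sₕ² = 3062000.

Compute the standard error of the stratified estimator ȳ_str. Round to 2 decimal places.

9.33

Var(ȳ_str) = Σₕ Wₕ²(1 − fₕ)sₕ²/nₕ with Wₕ = Nₕ/N, N = 25652.
County 5: Wₕ = 0.33038360; term = 0.33038360²·(1 − 0.14466077)·627000/1226 = 47.747695.
County 1: Wₕ = 0.60509902; term = 0.60509902²·(1 − 0.20255122)·148000/3144 = 13.744688.
County 2: Wₕ = 0.06451739; term = 0.06451739²·(1 − 0.23141994)·3062000/383 = 25.576968.
Sum = 87.069351.
SE = √(87.069351) = 9.33.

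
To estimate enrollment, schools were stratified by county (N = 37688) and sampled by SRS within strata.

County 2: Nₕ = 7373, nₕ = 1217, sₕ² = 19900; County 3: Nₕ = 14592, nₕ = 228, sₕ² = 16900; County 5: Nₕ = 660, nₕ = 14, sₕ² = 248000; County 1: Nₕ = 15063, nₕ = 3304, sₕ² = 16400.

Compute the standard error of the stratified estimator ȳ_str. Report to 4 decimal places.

Var(ȳ_str) = Σₕ Wₕ²(1 − fₕ)sₕ²/nₕ with Wₕ = Nₕ/N, N = 37688.
County 2: Wₕ = 0.19563256; term = 0.19563256²·(1 − 0.16506171)·19900/1217 = 0.52251548.
County 3: Wₕ = 0.38717894; term = 0.38717894²·(1 − 0.01562500)·16900/228 = 10.937949.
County 5: Wₕ = 0.01751221; term = 0.01751221²·(1 − 0.02121212)·248000/14 = 5.3173337.
County 1: Wₕ = 0.39967629; term = 0.39967629²·(1 − 0.21934542)·16400/3304 = 0.6189841.
Sum = 17.396782.
SE = √(17.396782) = 4.1709.

4.1709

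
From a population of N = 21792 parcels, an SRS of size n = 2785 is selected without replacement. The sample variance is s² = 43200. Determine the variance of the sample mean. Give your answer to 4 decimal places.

13.5293

Under SRS without replacement, Var(ȳ) = (1 − f)·s²/n with f = n/N = 2785/21792 = 0.12779919.
Var(ȳ) = (1 − 0.12779919)·43200/2785 = 0.87220081·15.51167 = 13.529291.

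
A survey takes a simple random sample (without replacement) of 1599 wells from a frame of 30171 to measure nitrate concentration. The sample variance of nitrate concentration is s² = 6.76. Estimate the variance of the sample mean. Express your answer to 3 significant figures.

0.00400

Under SRS without replacement, Var(ȳ) = (1 − f)·s²/n with f = n/N = 1599/30171 = 0.05299791.
Var(ȳ) = (1 − 0.05299791)·6.76/1599 = 0.94700209·0.0042276423 = 0.0040035861.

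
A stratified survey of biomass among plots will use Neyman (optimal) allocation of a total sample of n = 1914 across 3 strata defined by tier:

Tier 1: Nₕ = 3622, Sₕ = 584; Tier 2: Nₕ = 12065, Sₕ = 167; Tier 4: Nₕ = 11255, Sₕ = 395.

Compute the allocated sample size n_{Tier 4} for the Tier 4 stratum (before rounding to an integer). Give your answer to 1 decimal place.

992.2

Neyman allocation: nₕ = n·NₕSₕ / Σⱼ NⱼSⱼ.
Σ NⱼSⱼ = 3622·584 + 12065·167 + 11255·395 = 8.575828 × 10^6.
n_{Tier 4} = 1914·11255·395 / (8.575828 × 10^6) = 992.2.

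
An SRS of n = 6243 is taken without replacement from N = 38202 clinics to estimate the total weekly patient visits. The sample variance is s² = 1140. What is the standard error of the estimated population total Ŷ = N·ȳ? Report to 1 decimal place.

Var(Ŷ) = N²·Var(ȳ) = N²·(1 − n/N)·s²/n.
f = 6243/38202 = 0.16342076; Var(ȳ) = 0.83657924·1140/6243 = 0.15276315.
Var(Ŷ) = 38202² · 0.15276315 = 2.2294144 × 10^8.
SE(Ŷ) = √(2.2294144 × 10^8) = 14931.2.

14931.2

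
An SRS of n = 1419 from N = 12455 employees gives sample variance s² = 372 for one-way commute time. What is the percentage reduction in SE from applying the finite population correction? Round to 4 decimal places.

f = n/N = 1419/12455 = 0.11393015.
SE_no-fpc = √(s²/n) = 0.51201216; SE_fpc = √((1−f)s²/n) = 0.48196361.
Ratio = √(1−f) = 0.94131283. Reduction = 100·(1 − 0.94131283) = 5.8687%.

5.8687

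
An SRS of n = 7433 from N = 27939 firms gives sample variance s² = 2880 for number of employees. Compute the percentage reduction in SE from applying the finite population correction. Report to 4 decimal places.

f = n/N = 7433/27939 = 0.26604388.
SE_no-fpc = √(s²/n) = 0.62246391; SE_fpc = √((1−f)s²/n) = 0.53327255.
Ratio = √(1−f) = 0.85671239. Reduction = 100·(1 − 0.85671239) = 14.3288%.

14.3288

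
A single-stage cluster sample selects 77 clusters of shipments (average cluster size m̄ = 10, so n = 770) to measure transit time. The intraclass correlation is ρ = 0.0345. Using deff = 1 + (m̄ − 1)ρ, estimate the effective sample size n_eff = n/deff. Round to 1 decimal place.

587.6

deff = 1 + (10 − 1)·0.0345 = 1 + 0.3105 = 1.3105.
n_eff = 770 / 1.3105 = 587.6.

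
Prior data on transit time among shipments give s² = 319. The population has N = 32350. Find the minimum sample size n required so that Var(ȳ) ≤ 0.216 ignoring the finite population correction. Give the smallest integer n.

Without fpc, n₀ = s²/D = 319/0.216 = 1476.8519.
Rounding up, n = 1477.

1477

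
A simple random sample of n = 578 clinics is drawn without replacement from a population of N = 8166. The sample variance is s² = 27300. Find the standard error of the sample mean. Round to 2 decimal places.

Under SRS without replacement, Var(ȳ) = (1 − f)·s²/n with f = n/N = 578/8166 = 0.07078129.
Var(ȳ) = (1 − 0.07078129)·27300/578 = 0.92921871·47.231834 = 43.888704.
SE(ȳ) = √(43.888704) = 6.62.

6.62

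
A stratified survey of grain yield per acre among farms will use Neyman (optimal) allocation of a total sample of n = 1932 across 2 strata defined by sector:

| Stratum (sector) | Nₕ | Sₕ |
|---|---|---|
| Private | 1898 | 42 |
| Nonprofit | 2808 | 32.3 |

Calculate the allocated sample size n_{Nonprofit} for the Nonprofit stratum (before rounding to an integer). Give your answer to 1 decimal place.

1028.3

Neyman allocation: nₕ = n·NₕSₕ / Σⱼ NⱼSⱼ.
Σ NⱼSⱼ = 1898·42 + 2808·32.3 = 170414.4.
n_{Nonprofit} = 1932·2808·32.3 / 170414.4 = 1028.3.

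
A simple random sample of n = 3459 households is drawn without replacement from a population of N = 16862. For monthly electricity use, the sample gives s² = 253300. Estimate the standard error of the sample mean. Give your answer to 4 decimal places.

Under SRS without replacement, Var(ȳ) = (1 − f)·s²/n with f = n/N = 3459/16862 = 0.20513581.
Var(ȳ) = (1 − 0.20513581)·253300/3459 = 0.79486419·73.229257 = 58.207314.
SE(ȳ) = √(58.207314) = 7.6294.

7.6294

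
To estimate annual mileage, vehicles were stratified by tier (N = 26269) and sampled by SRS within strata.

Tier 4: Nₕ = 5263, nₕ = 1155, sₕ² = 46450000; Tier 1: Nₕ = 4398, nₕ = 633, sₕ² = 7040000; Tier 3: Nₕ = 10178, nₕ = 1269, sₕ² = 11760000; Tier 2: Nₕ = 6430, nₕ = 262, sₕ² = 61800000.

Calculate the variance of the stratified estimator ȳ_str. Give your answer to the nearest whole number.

16301

Var(ȳ_str) = Σₕ Wₕ²(1 − fₕ)sₕ²/nₕ with Wₕ = Nₕ/N, N = 26269.
Tier 4: Wₕ = 0.20035022; term = 0.20035022²·(1 − 0.21945658)·46450000/1155 = 1260.0288.
Tier 1: Wₕ = 0.16742168; term = 0.16742168²·(1 − 0.14392906)·7040000/633 = 266.87142.
Tier 3: Wₕ = 0.38745289; term = 0.38745289²·(1 − 0.12468068)·11760000/1269 = 1217.7272.
Tier 2: Wₕ = 0.24477521; term = 0.24477521²·(1 − 0.04074650)·61800000/262 = 13556.745.
Sum = 16301.372.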